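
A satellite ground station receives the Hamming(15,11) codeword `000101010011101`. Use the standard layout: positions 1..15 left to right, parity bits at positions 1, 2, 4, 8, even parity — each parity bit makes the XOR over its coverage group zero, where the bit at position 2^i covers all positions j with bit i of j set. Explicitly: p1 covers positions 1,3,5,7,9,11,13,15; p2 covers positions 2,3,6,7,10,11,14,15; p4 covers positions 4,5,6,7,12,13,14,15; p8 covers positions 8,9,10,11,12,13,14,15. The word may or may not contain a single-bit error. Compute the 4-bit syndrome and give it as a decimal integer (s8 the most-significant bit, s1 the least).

15

s1: b1⊕b3⊕b5⊕b7⊕b9⊕b11⊕b13⊕b15 = 0⊕0⊕0⊕0⊕0⊕1⊕1⊕1 = 1
s2: b2⊕b3⊕b6⊕b7⊕b10⊕b11⊕b14⊕b15 = 0⊕0⊕1⊕0⊕0⊕1⊕0⊕1 = 1
s4: b4⊕b5⊕b6⊕b7⊕b12⊕b13⊕b14⊕b15 = 1⊕0⊕1⊕0⊕1⊕1⊕0⊕1 = 1
s8: b8⊕b9⊕b10⊕b11⊕b12⊕b13⊕b14⊕b15 = 1⊕0⊕0⊕1⊕1⊕1⊕0⊕1 = 1
Syndrome (s8...s1) = 1111 → position 15.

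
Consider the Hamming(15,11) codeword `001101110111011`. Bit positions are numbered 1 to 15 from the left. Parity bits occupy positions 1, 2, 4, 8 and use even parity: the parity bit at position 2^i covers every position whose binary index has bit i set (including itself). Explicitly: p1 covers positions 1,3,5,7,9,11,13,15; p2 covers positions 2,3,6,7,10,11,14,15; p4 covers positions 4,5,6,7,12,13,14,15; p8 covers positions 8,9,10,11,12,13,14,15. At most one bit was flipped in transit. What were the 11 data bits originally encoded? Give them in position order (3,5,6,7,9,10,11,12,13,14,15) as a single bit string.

s1: b1⊕b3⊕b5⊕b7⊕b9⊕b11⊕b13⊕b15 = 0⊕1⊕0⊕1⊕0⊕1⊕0⊕1 = 0
s2: b2⊕b3⊕b6⊕b7⊕b10⊕b11⊕b14⊕b15 = 0⊕1⊕1⊕1⊕1⊕1⊕1⊕1 = 1
s4: b4⊕b5⊕b6⊕b7⊕b12⊕b13⊕b14⊕b15 = 1⊕0⊕1⊕1⊕1⊕0⊕1⊕1 = 0
s8: b8⊕b9⊕b10⊕b11⊕b12⊕b13⊕b14⊕b15 = 1⊕0⊕1⊕1⊕1⊕0⊕1⊕1 = 0
Syndrome (s8...s1) = 0010 → position 2.
Flip bit 2: corrected codeword = 011101110111011
Data bits at positions 3,5,6,7,9,10,11,12,13,14,15: 10110111011

10110111011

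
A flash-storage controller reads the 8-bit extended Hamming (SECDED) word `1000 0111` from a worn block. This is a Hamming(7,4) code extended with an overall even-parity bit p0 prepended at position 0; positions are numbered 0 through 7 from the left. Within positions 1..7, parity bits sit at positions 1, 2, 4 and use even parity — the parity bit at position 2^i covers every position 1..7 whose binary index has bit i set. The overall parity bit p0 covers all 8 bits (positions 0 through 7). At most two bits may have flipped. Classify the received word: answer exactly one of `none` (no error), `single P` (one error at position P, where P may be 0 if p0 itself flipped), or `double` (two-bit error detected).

s1: b1⊕b3⊕b5⊕b7 = 0⊕0⊕1⊕1 = 0
s2: b2⊕b3⊕b6⊕b7 = 0⊕0⊕1⊕1 = 0
s4: b4⊕b5⊕b6⊕b7 = 0⊕1⊕1⊕1 = 1
Syndrome (s4...s1) = 100 → position 4.
Overall parity (XOR of all 8 bits, including p0): 1⊕0⊕0⊕0⊕0⊕1⊕1⊕1 = 0
Overall=0, syndrome position=4 → double-bit error detected (uncorrectable).

double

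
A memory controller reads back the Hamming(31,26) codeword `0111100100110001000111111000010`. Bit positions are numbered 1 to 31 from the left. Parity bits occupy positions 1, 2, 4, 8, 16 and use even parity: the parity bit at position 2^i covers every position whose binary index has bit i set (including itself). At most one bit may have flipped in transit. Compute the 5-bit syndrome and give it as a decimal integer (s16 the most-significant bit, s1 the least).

s1: b1⊕b3⊕b5⊕b7⊕b9⊕b11⊕b13⊕b15⊕b17⊕b19⊕b21⊕b23⊕b25⊕b27⊕b29⊕b31 = 0⊕1⊕1⊕0⊕0⊕1⊕0⊕0⊕0⊕0⊕1⊕1⊕1⊕0⊕0⊕0 = 0
s2: b2⊕b3⊕b6⊕b7⊕b10⊕b11⊕b14⊕b15⊕b18⊕b19⊕b22⊕b23⊕b26⊕b27⊕b30⊕b31 = 1⊕1⊕0⊕0⊕0⊕1⊕0⊕0⊕0⊕0⊕1⊕1⊕0⊕0⊕1⊕0 = 0
s4: b4⊕b5⊕b6⊕b7⊕b12⊕b13⊕b14⊕b15⊕b20⊕b21⊕b22⊕b23⊕b28⊕b29⊕b30⊕b31 = 1⊕1⊕0⊕0⊕1⊕0⊕0⊕0⊕1⊕1⊕1⊕1⊕0⊕0⊕1⊕0 = 0
s8: b8⊕b9⊕b10⊕b11⊕b12⊕b13⊕b14⊕b15⊕b24⊕b25⊕b26⊕b27⊕b28⊕b29⊕b30⊕b31 = 1⊕0⊕0⊕1⊕1⊕0⊕0⊕0⊕1⊕1⊕0⊕0⊕0⊕0⊕1⊕0 = 0
s16: b16⊕b17⊕b18⊕b19⊕b20⊕b21⊕b22⊕b23⊕b24⊕b25⊕b26⊕b27⊕b28⊕b29⊕b30⊕b31 = 1⊕0⊕0⊕0⊕1⊕1⊕1⊕1⊕1⊕1⊕0⊕0⊕0⊕0⊕1⊕0 = 0
Syndrome (s16...s1) = 00000 → position 0 (no error).

0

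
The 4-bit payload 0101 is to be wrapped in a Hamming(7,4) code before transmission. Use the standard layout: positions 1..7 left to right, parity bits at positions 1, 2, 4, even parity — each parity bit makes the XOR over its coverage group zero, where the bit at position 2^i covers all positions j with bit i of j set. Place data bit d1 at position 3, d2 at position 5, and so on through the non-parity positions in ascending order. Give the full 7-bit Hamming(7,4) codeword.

0100101

Place data bits at non-power-of-two positions: b3=0, b5=1, b6=0, b7=1.
p1 = XOR of data positions {3,5,7} = 0⊕1⊕1 = 0
p2 = XOR of data positions {3,6,7} = 0⊕0⊕1 = 1
p4 = XOR of data positions {5,6,7} = 1⊕0⊕1 = 0
Codeword b1..b7 = 0100101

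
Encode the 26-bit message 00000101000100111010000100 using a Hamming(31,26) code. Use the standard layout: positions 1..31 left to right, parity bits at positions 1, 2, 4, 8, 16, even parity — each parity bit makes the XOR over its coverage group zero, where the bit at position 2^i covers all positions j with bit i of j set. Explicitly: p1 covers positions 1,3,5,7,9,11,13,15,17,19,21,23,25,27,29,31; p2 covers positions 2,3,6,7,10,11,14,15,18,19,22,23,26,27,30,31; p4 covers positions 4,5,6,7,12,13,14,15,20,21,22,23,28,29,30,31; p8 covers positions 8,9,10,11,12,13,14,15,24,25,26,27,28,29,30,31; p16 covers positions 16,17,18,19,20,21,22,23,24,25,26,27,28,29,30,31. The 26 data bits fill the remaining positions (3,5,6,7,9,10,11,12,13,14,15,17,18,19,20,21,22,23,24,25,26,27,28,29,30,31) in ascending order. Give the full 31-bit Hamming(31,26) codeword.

Place data bits at non-power-of-two positions: b3=0, b5=0, b6=0, b7=0, b9=0, b10=1, b11=0, b12=1, b13=0, b14=0, b15=0, b17=1, b18=0, b19=0, b20=1, b21=1, b22=1, b23=0, b24=1, b25=0, b26=0, b27=0, b28=0, b29=1, b30=0, b31=0.
p1 = XOR of data positions {3,5,7,9,11,13,15,17,19,21,23,25,27,29,31} = 0⊕0⊕0⊕0⊕0⊕0⊕0⊕1⊕0⊕1⊕0⊕0⊕0⊕1⊕0 = 1
p2 = XOR of data positions {3,6,7,10,11,14,15,18,19,22,23,26,27,30,31} = 0⊕0⊕0⊕1⊕0⊕0⊕0⊕0⊕0⊕1⊕0⊕0⊕0⊕0⊕0 = 0
p4 = XOR of data positions {5,6,7,12,13,14,15,20,21,22,23,28,29,30,31} = 0⊕0⊕0⊕1⊕0⊕0⊕0⊕1⊕1⊕1⊕0⊕0⊕1⊕0⊕0 = 1
p8 = XOR of data positions {9,10,11,12,13,14,15,24,25,26,27,28,29,30,31} = 0⊕1⊕0⊕1⊕0⊕0⊕0⊕1⊕0⊕0⊕0⊕0⊕1⊕0⊕0 = 0
p16 = XOR of data positions {17,18,19,20,21,22,23,24,25,26,27,28,29,30,31} = 1⊕0⊕0⊕1⊕1⊕1⊕0⊕1⊕0⊕0⊕0⊕0⊕1⊕0⊕0 = 0
Codeword b1..b31 = 1001000001010000100111010000100

1001000001010000100111010000100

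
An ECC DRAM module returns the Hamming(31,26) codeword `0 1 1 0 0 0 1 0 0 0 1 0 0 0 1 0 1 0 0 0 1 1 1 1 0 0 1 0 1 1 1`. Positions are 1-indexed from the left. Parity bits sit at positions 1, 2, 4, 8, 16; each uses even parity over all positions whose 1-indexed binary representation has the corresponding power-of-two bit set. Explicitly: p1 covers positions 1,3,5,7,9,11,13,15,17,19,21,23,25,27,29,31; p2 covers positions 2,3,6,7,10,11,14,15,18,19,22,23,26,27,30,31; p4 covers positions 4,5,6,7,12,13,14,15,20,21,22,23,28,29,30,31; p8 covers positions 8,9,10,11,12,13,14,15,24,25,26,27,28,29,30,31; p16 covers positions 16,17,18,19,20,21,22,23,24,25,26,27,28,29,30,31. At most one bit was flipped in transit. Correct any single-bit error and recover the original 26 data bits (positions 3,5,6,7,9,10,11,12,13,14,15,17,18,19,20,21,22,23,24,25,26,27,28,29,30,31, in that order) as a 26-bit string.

s1: b1⊕b3⊕b5⊕b7⊕b9⊕b11⊕b13⊕b15⊕b17⊕b19⊕b21⊕b23⊕b25⊕b27⊕b29⊕b31 = 0⊕1⊕0⊕1⊕0⊕1⊕0⊕1⊕1⊕0⊕1⊕1⊕0⊕1⊕1⊕1 = 0
s2: b2⊕b3⊕b6⊕b7⊕b10⊕b11⊕b14⊕b15⊕b18⊕b19⊕b22⊕b23⊕b26⊕b27⊕b30⊕b31 = 1⊕1⊕0⊕1⊕0⊕1⊕0⊕1⊕0⊕0⊕1⊕1⊕0⊕1⊕1⊕1 = 0
s4: b4⊕b5⊕b6⊕b7⊕b12⊕b13⊕b14⊕b15⊕b20⊕b21⊕b22⊕b23⊕b28⊕b29⊕b30⊕b31 = 0⊕0⊕0⊕1⊕0⊕0⊕0⊕1⊕0⊕1⊕1⊕1⊕0⊕1⊕1⊕1 = 0
s8: b8⊕b9⊕b10⊕b11⊕b12⊕b13⊕b14⊕b15⊕b24⊕b25⊕b26⊕b27⊕b28⊕b29⊕b30⊕b31 = 0⊕0⊕0⊕1⊕0⊕0⊕0⊕1⊕1⊕0⊕0⊕1⊕0⊕1⊕1⊕1 = 1
s16: b16⊕b17⊕b18⊕b19⊕b20⊕b21⊕b22⊕b23⊕b24⊕b25⊕b26⊕b27⊕b28⊕b29⊕b30⊕b31 = 0⊕1⊕0⊕0⊕0⊕1⊕1⊕1⊕1⊕0⊕0⊕1⊕0⊕1⊕1⊕1 = 1
Syndrome (s16...s1) = 11000 → position 24.
Flip bit 24: corrected codeword = 0110001000100010100011100010111
Data bits at positions 3,5,6,7,9,10,11,12,13,14,15,17,18,19,20,21,22,23,24,25,26,27,28,29,30,31: 10010010001100011100010111

10010010001100011100010111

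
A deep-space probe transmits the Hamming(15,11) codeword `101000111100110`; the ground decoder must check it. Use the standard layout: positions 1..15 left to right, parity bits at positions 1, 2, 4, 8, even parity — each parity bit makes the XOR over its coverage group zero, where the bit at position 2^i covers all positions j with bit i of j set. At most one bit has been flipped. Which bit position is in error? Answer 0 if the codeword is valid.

s1: b1⊕b3⊕b5⊕b7⊕b9⊕b11⊕b13⊕b15 = 1⊕1⊕0⊕1⊕1⊕0⊕1⊕0 = 1
s2: b2⊕b3⊕b6⊕b7⊕b10⊕b11⊕b14⊕b15 = 0⊕1⊕0⊕1⊕1⊕0⊕1⊕0 = 0
s4: b4⊕b5⊕b6⊕b7⊕b12⊕b13⊕b14⊕b15 = 0⊕0⊕0⊕1⊕0⊕1⊕1⊕0 = 1
s8: b8⊕b9⊕b10⊕b11⊕b12⊕b13⊕b14⊕b15 = 1⊕1⊕1⊕0⊕0⊕1⊕1⊕0 = 1
Syndrome (s8...s1) = 1101 → position 13.

13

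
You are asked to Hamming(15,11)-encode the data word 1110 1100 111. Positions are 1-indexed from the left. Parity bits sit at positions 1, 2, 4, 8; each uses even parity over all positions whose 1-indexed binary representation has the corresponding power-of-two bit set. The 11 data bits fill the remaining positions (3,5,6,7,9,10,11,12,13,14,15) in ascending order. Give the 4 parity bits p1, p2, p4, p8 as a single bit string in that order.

Place data bits at non-power-of-two positions: b3=1, b5=1, b6=1, b7=0, b9=1, b10=1, b11=0, b12=0, b13=1, b14=1, b15=1.
p1 = XOR of data positions {3,5,7,9,11,13,15} = 1⊕1⊕0⊕1⊕0⊕1⊕1 = 1
p2 = XOR of data positions {3,6,7,10,11,14,15} = 1⊕1⊕0⊕1⊕0⊕1⊕1 = 1
p4 = XOR of data positions {5,6,7,12,13,14,15} = 1⊕1⊕0⊕0⊕1⊕1⊕1 = 1
p8 = XOR of data positions {9,10,11,12,13,14,15} = 1⊕1⊕0⊕0⊕1⊕1⊕1 = 1
Parity bits p1,p2,p4,p8 = 1111

1111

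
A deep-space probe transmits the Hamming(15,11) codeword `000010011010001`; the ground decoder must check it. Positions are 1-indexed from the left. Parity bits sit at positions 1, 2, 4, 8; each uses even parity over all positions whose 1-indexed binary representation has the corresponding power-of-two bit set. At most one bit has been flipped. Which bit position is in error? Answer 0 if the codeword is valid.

0

s1: b1⊕b3⊕b5⊕b7⊕b9⊕b11⊕b13⊕b15 = 0⊕0⊕1⊕0⊕1⊕1⊕0⊕1 = 0
s2: b2⊕b3⊕b6⊕b7⊕b10⊕b11⊕b14⊕b15 = 0⊕0⊕0⊕0⊕0⊕1⊕0⊕1 = 0
s4: b4⊕b5⊕b6⊕b7⊕b12⊕b13⊕b14⊕b15 = 0⊕1⊕0⊕0⊕0⊕0⊕0⊕1 = 0
s8: b8⊕b9⊕b10⊕b11⊕b12⊕b13⊕b14⊕b15 = 1⊕1⊕0⊕1⊕0⊕0⊕0⊕1 = 0
Syndrome (s8...s1) = 0000 → position 0 (no error).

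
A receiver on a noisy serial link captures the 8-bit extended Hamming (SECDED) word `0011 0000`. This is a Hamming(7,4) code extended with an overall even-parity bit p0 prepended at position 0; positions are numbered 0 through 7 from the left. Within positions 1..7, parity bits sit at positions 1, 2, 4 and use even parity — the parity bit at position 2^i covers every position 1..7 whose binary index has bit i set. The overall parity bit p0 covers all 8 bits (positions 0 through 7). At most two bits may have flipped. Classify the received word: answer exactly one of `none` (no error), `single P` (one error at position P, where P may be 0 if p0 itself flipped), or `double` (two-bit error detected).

double

s1: b1⊕b3⊕b5⊕b7 = 0⊕1⊕0⊕0 = 1
s2: b2⊕b3⊕b6⊕b7 = 1⊕1⊕0⊕0 = 0
s4: b4⊕b5⊕b6⊕b7 = 0⊕0⊕0⊕0 = 0
Syndrome (s4...s1) = 001 → position 1.
Overall parity (XOR of all 8 bits, including p0): 0⊕0⊕1⊕1⊕0⊕0⊕0⊕0 = 0
Overall=0, syndrome position=1 → double-bit error detected (uncorrectable).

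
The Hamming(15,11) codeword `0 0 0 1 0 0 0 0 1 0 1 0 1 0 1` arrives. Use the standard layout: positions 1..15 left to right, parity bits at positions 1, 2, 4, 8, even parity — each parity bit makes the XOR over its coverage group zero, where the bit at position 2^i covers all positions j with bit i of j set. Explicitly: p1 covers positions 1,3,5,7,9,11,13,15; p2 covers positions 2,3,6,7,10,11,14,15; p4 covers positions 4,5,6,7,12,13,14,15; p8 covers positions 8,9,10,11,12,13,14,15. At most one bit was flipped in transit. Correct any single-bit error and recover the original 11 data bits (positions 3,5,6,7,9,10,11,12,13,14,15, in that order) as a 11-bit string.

00001010101

s1: b1⊕b3⊕b5⊕b7⊕b9⊕b11⊕b13⊕b15 = 0⊕0⊕0⊕0⊕1⊕1⊕1⊕1 = 0
s2: b2⊕b3⊕b6⊕b7⊕b10⊕b11⊕b14⊕b15 = 0⊕0⊕0⊕0⊕0⊕1⊕0⊕1 = 0
s4: b4⊕b5⊕b6⊕b7⊕b12⊕b13⊕b14⊕b15 = 1⊕0⊕0⊕0⊕0⊕1⊕0⊕1 = 1
s8: b8⊕b9⊕b10⊕b11⊕b12⊕b13⊕b14⊕b15 = 0⊕1⊕0⊕1⊕0⊕1⊕0⊕1 = 0
Syndrome (s8...s1) = 0100 → position 4.
Flip bit 4: corrected codeword = 000000001010101
Data bits at positions 3,5,6,7,9,10,11,12,13,14,15: 00001010101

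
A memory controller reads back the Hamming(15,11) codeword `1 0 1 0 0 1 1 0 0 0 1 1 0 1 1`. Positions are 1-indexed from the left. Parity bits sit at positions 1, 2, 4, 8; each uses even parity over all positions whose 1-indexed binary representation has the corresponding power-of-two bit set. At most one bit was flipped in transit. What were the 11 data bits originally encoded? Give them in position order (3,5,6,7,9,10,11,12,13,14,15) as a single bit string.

s1: b1⊕b3⊕b5⊕b7⊕b9⊕b11⊕b13⊕b15 = 1⊕1⊕0⊕1⊕0⊕1⊕0⊕1 = 1
s2: b2⊕b3⊕b6⊕b7⊕b10⊕b11⊕b14⊕b15 = 0⊕1⊕1⊕1⊕0⊕1⊕1⊕1 = 0
s4: b4⊕b5⊕b6⊕b7⊕b12⊕b13⊕b14⊕b15 = 0⊕0⊕1⊕1⊕1⊕0⊕1⊕1 = 1
s8: b8⊕b9⊕b10⊕b11⊕b12⊕b13⊕b14⊕b15 = 0⊕0⊕0⊕1⊕1⊕0⊕1⊕1 = 0
Syndrome (s8...s1) = 0101 → position 5.
Flip bit 5: corrected codeword = 101011100011011
Data bits at positions 3,5,6,7,9,10,11,12,13,14,15: 11110011011

11110011011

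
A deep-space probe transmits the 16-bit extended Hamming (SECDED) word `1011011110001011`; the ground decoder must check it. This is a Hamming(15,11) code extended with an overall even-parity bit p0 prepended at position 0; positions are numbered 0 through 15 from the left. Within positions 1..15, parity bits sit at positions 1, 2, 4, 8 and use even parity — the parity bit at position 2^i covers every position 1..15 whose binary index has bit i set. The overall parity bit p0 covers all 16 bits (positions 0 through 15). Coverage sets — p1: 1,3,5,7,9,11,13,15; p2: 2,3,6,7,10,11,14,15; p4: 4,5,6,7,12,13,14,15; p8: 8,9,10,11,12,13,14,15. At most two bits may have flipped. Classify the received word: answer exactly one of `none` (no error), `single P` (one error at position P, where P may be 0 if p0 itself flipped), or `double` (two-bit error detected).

none

s1: b1⊕b3⊕b5⊕b7⊕b9⊕b11⊕b13⊕b15 = 0⊕1⊕1⊕1⊕0⊕0⊕0⊕1 = 0
s2: b2⊕b3⊕b6⊕b7⊕b10⊕b11⊕b14⊕b15 = 1⊕1⊕1⊕1⊕0⊕0⊕1⊕1 = 0
s4: b4⊕b5⊕b6⊕b7⊕b12⊕b13⊕b14⊕b15 = 0⊕1⊕1⊕1⊕1⊕0⊕1⊕1 = 0
s8: b8⊕b9⊕b10⊕b11⊕b12⊕b13⊕b14⊕b15 = 1⊕0⊕0⊕0⊕1⊕0⊕1⊕1 = 0
Syndrome (s8...s1) = 0000 → position 0 (no error).
Overall parity (XOR of all 16 bits, including p0): 1⊕0⊕1⊕1⊕0⊕1⊕1⊕1⊕1⊕0⊕0⊕0⊕1⊕0⊕1⊕1 = 0
Overall=0, syndrome position=0 → no error.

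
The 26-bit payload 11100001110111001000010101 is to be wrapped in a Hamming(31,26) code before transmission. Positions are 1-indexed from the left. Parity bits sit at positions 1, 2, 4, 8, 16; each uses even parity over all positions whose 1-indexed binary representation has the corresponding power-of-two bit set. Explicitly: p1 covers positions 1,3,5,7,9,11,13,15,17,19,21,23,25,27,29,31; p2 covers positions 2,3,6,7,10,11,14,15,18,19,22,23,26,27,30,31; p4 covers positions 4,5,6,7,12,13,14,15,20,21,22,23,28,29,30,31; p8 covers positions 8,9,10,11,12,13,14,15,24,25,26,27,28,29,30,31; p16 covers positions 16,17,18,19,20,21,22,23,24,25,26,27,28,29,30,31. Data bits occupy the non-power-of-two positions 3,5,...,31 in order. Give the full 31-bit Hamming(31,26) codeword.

Place data bits at non-power-of-two positions: b3=1, b5=1, b6=1, b7=0, b9=0, b10=0, b11=0, b12=1, b13=1, b14=1, b15=0, b17=1, b18=1, b19=1, b20=0, b21=0, b22=1, b23=0, b24=0, b25=0, b26=0, b27=1, b28=0, b29=1, b30=0, b31=1.
p1 = XOR of data positions {3,5,7,9,11,13,15,17,19,21,23,25,27,29,31} = 1⊕1⊕0⊕0⊕0⊕1⊕0⊕1⊕1⊕0⊕0⊕0⊕1⊕1⊕1 = 0
p2 = XOR of data positions {3,6,7,10,11,14,15,18,19,22,23,26,27,30,31} = 1⊕1⊕0⊕0⊕0⊕1⊕0⊕1⊕1⊕1⊕0⊕0⊕1⊕0⊕1 = 0
p4 = XOR of data positions {5,6,7,12,13,14,15,20,21,22,23,28,29,30,31} = 1⊕1⊕0⊕1⊕1⊕1⊕0⊕0⊕0⊕1⊕0⊕0⊕1⊕0⊕1 = 0
p8 = XOR of data positions {9,10,11,12,13,14,15,24,25,26,27,28,29,30,31} = 0⊕0⊕0⊕1⊕1⊕1⊕0⊕0⊕0⊕0⊕1⊕0⊕1⊕0⊕1 = 0
p16 = XOR of data positions {17,18,19,20,21,22,23,24,25,26,27,28,29,30,31} = 1⊕1⊕1⊕0⊕0⊕1⊕0⊕0⊕0⊕0⊕1⊕0⊕1⊕0⊕1 = 1
Codeword b1..b31 = 0010110000011101111001000010101

0010110000011101111001000010101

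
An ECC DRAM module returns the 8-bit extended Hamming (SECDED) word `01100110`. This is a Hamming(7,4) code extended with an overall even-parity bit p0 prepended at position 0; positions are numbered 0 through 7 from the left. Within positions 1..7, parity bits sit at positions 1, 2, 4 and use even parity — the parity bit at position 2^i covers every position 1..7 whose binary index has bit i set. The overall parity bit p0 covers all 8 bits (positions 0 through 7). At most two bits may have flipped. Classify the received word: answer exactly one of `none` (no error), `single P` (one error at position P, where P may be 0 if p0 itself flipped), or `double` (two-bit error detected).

none

s1: b1⊕b3⊕b5⊕b7 = 1⊕0⊕1⊕0 = 0
s2: b2⊕b3⊕b6⊕b7 = 1⊕0⊕1⊕0 = 0
s4: b4⊕b5⊕b6⊕b7 = 0⊕1⊕1⊕0 = 0
Syndrome (s4...s1) = 000 → position 0 (no error).
Overall parity (XOR of all 8 bits, including p0): 0⊕1⊕1⊕0⊕0⊕1⊕1⊕0 = 0
Overall=0, syndrome position=0 → no error.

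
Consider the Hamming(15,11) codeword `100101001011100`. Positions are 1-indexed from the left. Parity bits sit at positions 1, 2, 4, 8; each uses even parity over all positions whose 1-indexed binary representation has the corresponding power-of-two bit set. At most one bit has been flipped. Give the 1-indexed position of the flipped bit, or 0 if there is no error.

s1: b1⊕b3⊕b5⊕b7⊕b9⊕b11⊕b13⊕b15 = 1⊕0⊕0⊕0⊕1⊕1⊕1⊕0 = 0
s2: b2⊕b3⊕b6⊕b7⊕b10⊕b11⊕b14⊕b15 = 0⊕0⊕1⊕0⊕0⊕1⊕0⊕0 = 0
s4: b4⊕b5⊕b6⊕b7⊕b12⊕b13⊕b14⊕b15 = 1⊕0⊕1⊕0⊕1⊕1⊕0⊕0 = 0
s8: b8⊕b9⊕b10⊕b11⊕b12⊕b13⊕b14⊕b15 = 0⊕1⊕0⊕1⊕1⊕1⊕0⊕0 = 0
Syndrome (s8...s1) = 0000 → position 0 (no error).

0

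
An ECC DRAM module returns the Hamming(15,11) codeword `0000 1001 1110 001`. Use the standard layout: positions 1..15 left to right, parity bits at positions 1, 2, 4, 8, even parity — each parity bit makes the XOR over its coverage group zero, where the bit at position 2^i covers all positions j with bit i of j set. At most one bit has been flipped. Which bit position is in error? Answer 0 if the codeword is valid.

s1: b1⊕b3⊕b5⊕b7⊕b9⊕b11⊕b13⊕b15 = 0⊕0⊕1⊕0⊕1⊕1⊕0⊕1 = 0
s2: b2⊕b3⊕b6⊕b7⊕b10⊕b11⊕b14⊕b15 = 0⊕0⊕0⊕0⊕1⊕1⊕0⊕1 = 1
s4: b4⊕b5⊕b6⊕b7⊕b12⊕b13⊕b14⊕b15 = 0⊕1⊕0⊕0⊕0⊕0⊕0⊕1 = 0
s8: b8⊕b9⊕b10⊕b11⊕b12⊕b13⊕b14⊕b15 = 1⊕1⊕1⊕1⊕0⊕0⊕0⊕1 = 1
Syndrome (s8...s1) = 1010 → position 10.

10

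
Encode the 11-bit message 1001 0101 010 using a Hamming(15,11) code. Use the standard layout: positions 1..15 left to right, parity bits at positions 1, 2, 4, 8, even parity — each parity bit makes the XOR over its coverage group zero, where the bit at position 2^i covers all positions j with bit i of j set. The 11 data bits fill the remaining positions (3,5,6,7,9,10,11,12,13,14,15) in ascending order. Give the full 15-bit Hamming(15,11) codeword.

001100110101010

Place data bits at non-power-of-two positions: b3=1, b5=0, b6=0, b7=1, b9=0, b10=1, b11=0, b12=1, b13=0, b14=1, b15=0.
p1 = XOR of data positions {3,5,7,9,11,13,15} = 1⊕0⊕1⊕0⊕0⊕0⊕0 = 0
p2 = XOR of data positions {3,6,7,10,11,14,15} = 1⊕0⊕1⊕1⊕0⊕1⊕0 = 0
p4 = XOR of data positions {5,6,7,12,13,14,15} = 0⊕0⊕1⊕1⊕0⊕1⊕0 = 1
p8 = XOR of data positions {9,10,11,12,13,14,15} = 0⊕1⊕0⊕1⊕0⊕1⊕0 = 1
Codeword b1..b15 = 001100110101010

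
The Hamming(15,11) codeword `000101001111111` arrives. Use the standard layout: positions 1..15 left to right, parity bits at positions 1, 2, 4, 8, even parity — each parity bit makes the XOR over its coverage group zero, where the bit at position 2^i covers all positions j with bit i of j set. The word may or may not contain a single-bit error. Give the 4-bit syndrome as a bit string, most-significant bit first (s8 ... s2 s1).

1010

s1: b1⊕b3⊕b5⊕b7⊕b9⊕b11⊕b13⊕b15 = 0⊕0⊕0⊕0⊕1⊕1⊕1⊕1 = 0
s2: b2⊕b3⊕b6⊕b7⊕b10⊕b11⊕b14⊕b15 = 0⊕0⊕1⊕0⊕1⊕1⊕1⊕1 = 1
s4: b4⊕b5⊕b6⊕b7⊕b12⊕b13⊕b14⊕b15 = 1⊕0⊕1⊕0⊕1⊕1⊕1⊕1 = 0
s8: b8⊕b9⊕b10⊕b11⊕b12⊕b13⊕b14⊕b15 = 0⊕1⊕1⊕1⊕1⊕1⊕1⊕1 = 1
Syndrome (s8...s1) = 1010 → position 10.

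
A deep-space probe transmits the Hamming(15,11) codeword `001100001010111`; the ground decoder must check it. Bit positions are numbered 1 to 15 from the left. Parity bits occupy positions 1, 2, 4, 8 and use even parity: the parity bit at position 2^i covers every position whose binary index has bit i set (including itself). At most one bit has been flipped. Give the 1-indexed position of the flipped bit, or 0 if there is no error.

s1: b1⊕b3⊕b5⊕b7⊕b9⊕b11⊕b13⊕b15 = 0⊕1⊕0⊕0⊕1⊕1⊕1⊕1 = 1
s2: b2⊕b3⊕b6⊕b7⊕b10⊕b11⊕b14⊕b15 = 0⊕1⊕0⊕0⊕0⊕1⊕1⊕1 = 0
s4: b4⊕b5⊕b6⊕b7⊕b12⊕b13⊕b14⊕b15 = 1⊕0⊕0⊕0⊕0⊕1⊕1⊕1 = 0
s8: b8⊕b9⊕b10⊕b11⊕b12⊕b13⊕b14⊕b15 = 0⊕1⊕0⊕1⊕0⊕1⊕1⊕1 = 1
Syndrome (s8...s1) = 1001 → position 9.

9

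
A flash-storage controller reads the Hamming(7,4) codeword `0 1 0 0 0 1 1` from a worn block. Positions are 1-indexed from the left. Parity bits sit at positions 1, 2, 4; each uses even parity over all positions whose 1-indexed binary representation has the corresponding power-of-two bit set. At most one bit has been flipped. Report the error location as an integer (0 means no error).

s1: b1⊕b3⊕b5⊕b7 = 0⊕0⊕0⊕1 = 1
s2: b2⊕b3⊕b6⊕b7 = 1⊕0⊕1⊕1 = 1
s4: b4⊕b5⊕b6⊕b7 = 0⊕0⊕1⊕1 = 0
Syndrome (s4...s1) = 011 → position 3.

3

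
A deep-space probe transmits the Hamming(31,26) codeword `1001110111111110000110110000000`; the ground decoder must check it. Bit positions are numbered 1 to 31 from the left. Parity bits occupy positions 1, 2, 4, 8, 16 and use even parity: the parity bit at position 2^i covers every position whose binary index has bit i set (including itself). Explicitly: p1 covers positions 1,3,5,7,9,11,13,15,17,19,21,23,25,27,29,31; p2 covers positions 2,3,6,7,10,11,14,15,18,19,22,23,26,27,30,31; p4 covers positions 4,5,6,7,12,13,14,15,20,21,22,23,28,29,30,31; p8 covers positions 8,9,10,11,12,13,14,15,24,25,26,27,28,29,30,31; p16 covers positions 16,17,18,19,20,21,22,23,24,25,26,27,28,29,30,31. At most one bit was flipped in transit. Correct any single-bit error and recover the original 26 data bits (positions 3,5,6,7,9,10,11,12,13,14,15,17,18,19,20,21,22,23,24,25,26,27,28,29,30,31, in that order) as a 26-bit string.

s1: b1⊕b3⊕b5⊕b7⊕b9⊕b11⊕b13⊕b15⊕b17⊕b19⊕b21⊕b23⊕b25⊕b27⊕b29⊕b31 = 1⊕0⊕1⊕0⊕1⊕1⊕1⊕1⊕0⊕0⊕1⊕1⊕0⊕0⊕0⊕0 = 0
s2: b2⊕b3⊕b6⊕b7⊕b10⊕b11⊕b14⊕b15⊕b18⊕b19⊕b22⊕b23⊕b26⊕b27⊕b30⊕b31 = 0⊕0⊕1⊕0⊕1⊕1⊕1⊕1⊕0⊕0⊕0⊕1⊕0⊕0⊕0⊕0 = 0
s4: b4⊕b5⊕b6⊕b7⊕b12⊕b13⊕b14⊕b15⊕b20⊕b21⊕b22⊕b23⊕b28⊕b29⊕b30⊕b31 = 1⊕1⊕1⊕0⊕1⊕1⊕1⊕1⊕1⊕1⊕0⊕1⊕0⊕0⊕0⊕0 = 0
s8: b8⊕b9⊕b10⊕b11⊕b12⊕b13⊕b14⊕b15⊕b24⊕b25⊕b26⊕b27⊕b28⊕b29⊕b30⊕b31 = 1⊕1⊕1⊕1⊕1⊕1⊕1⊕1⊕1⊕0⊕0⊕0⊕0⊕0⊕0⊕0 = 1
s16: b16⊕b17⊕b18⊕b19⊕b20⊕b21⊕b22⊕b23⊕b24⊕b25⊕b26⊕b27⊕b28⊕b29⊕b30⊕b31 = 0⊕0⊕0⊕0⊕1⊕1⊕0⊕1⊕1⊕0⊕0⊕0⊕0⊕0⊕0⊕0 = 0
Syndrome (s16...s1) = 01000 → position 8.
Flip bit 8: corrected codeword = 1001110011111110000110110000000
Data bits at positions 3,5,6,7,9,10,11,12,13,14,15,17,18,19,20,21,22,23,24,25,26,27,28,29,30,31: 01101111111000110110000000

01101111111000110110000000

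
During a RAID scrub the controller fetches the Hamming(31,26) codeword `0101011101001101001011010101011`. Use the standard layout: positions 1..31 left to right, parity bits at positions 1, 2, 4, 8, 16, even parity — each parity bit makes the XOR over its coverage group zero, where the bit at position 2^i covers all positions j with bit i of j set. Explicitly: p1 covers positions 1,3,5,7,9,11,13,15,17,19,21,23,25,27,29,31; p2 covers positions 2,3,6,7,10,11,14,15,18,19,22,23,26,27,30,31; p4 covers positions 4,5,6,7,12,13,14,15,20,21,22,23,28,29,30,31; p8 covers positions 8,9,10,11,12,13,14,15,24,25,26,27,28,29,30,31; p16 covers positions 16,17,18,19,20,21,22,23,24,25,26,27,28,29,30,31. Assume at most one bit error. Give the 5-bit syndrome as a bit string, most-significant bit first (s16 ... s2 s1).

11001

s1: b1⊕b3⊕b5⊕b7⊕b9⊕b11⊕b13⊕b15⊕b17⊕b19⊕b21⊕b23⊕b25⊕b27⊕b29⊕b31 = 0⊕0⊕0⊕1⊕0⊕0⊕1⊕0⊕0⊕1⊕1⊕0⊕0⊕0⊕0⊕1 = 1
s2: b2⊕b3⊕b6⊕b7⊕b10⊕b11⊕b14⊕b15⊕b18⊕b19⊕b22⊕b23⊕b26⊕b27⊕b30⊕b31 = 1⊕0⊕1⊕1⊕1⊕0⊕1⊕0⊕0⊕1⊕1⊕0⊕1⊕0⊕1⊕1 = 0
s4: b4⊕b5⊕b6⊕b7⊕b12⊕b13⊕b14⊕b15⊕b20⊕b21⊕b22⊕b23⊕b28⊕b29⊕b30⊕b31 = 1⊕0⊕1⊕1⊕0⊕1⊕1⊕0⊕0⊕1⊕1⊕0⊕1⊕0⊕1⊕1 = 0
s8: b8⊕b9⊕b10⊕b11⊕b12⊕b13⊕b14⊕b15⊕b24⊕b25⊕b26⊕b27⊕b28⊕b29⊕b30⊕b31 = 1⊕0⊕1⊕0⊕0⊕1⊕1⊕0⊕1⊕0⊕1⊕0⊕1⊕0⊕1⊕1 = 1
s16: b16⊕b17⊕b18⊕b19⊕b20⊕b21⊕b22⊕b23⊕b24⊕b25⊕b26⊕b27⊕b28⊕b29⊕b30⊕b31 = 1⊕0⊕0⊕1⊕0⊕1⊕1⊕0⊕1⊕0⊕1⊕0⊕1⊕0⊕1⊕1 = 1
Syndrome (s16...s1) = 11001 → position 25.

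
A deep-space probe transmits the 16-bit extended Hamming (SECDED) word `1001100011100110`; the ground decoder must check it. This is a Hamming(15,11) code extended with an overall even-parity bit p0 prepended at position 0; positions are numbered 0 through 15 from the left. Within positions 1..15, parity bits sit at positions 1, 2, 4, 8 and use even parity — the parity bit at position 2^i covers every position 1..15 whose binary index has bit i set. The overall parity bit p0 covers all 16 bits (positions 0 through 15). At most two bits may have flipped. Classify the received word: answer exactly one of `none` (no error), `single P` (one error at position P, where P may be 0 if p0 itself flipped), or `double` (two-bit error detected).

double

s1: b1⊕b3⊕b5⊕b7⊕b9⊕b11⊕b13⊕b15 = 0⊕1⊕0⊕0⊕1⊕0⊕1⊕0 = 1
s2: b2⊕b3⊕b6⊕b7⊕b10⊕b11⊕b14⊕b15 = 0⊕1⊕0⊕0⊕1⊕0⊕1⊕0 = 1
s4: b4⊕b5⊕b6⊕b7⊕b12⊕b13⊕b14⊕b15 = 1⊕0⊕0⊕0⊕0⊕1⊕1⊕0 = 1
s8: b8⊕b9⊕b10⊕b11⊕b12⊕b13⊕b14⊕b15 = 1⊕1⊕1⊕0⊕0⊕1⊕1⊕0 = 1
Syndrome (s8...s1) = 1111 → position 15.
Overall parity (XOR of all 16 bits, including p0): 1⊕0⊕0⊕1⊕1⊕0⊕0⊕0⊕1⊕1⊕1⊕0⊕0⊕1⊕1⊕0 = 0
Overall=0, syndrome position=15 → double-bit error detected (uncorrectable).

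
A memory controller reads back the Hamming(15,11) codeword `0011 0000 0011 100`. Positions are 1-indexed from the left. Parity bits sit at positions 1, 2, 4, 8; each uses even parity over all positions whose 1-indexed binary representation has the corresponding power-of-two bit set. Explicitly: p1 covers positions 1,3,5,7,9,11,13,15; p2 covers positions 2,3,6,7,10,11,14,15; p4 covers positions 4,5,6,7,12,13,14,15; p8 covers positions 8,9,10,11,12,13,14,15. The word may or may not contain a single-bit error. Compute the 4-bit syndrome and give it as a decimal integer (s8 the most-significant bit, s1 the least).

s1: b1⊕b3⊕b5⊕b7⊕b9⊕b11⊕b13⊕b15 = 0⊕1⊕0⊕0⊕0⊕1⊕1⊕0 = 1
s2: b2⊕b3⊕b6⊕b7⊕b10⊕b11⊕b14⊕b15 = 0⊕1⊕0⊕0⊕0⊕1⊕0⊕0 = 0
s4: b4⊕b5⊕b6⊕b7⊕b12⊕b13⊕b14⊕b15 = 1⊕0⊕0⊕0⊕1⊕1⊕0⊕0 = 1
s8: b8⊕b9⊕b10⊕b11⊕b12⊕b13⊕b14⊕b15 = 0⊕0⊕0⊕1⊕1⊕1⊕0⊕0 = 1
Syndrome (s8...s1) = 1101 → position 13.

13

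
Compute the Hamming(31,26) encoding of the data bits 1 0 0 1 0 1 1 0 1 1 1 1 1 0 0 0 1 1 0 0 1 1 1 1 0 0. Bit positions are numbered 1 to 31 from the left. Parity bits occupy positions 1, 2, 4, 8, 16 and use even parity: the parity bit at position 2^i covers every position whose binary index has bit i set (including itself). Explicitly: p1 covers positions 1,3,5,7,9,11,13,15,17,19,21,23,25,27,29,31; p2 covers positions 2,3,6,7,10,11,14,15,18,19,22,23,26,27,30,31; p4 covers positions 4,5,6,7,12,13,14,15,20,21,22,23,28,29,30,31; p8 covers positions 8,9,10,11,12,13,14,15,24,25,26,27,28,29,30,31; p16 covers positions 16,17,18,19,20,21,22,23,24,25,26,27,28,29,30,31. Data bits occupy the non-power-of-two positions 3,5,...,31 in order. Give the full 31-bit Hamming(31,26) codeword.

1110001101101110110001100111100

Place data bits at non-power-of-two positions: b3=1, b5=0, b6=0, b7=1, b9=0, b10=1, b11=1, b12=0, b13=1, b14=1, b15=1, b17=1, b18=1, b19=0, b20=0, b21=0, b22=1, b23=1, b24=0, b25=0, b26=1, b27=1, b28=1, b29=1, b30=0, b31=0.
p1 = XOR of data positions {3,5,7,9,11,13,15,17,19,21,23,25,27,29,31} = 1⊕0⊕1⊕0⊕1⊕1⊕1⊕1⊕0⊕0⊕1⊕0⊕1⊕1⊕0 = 1
p2 = XOR of data positions {3,6,7,10,11,14,15,18,19,22,23,26,27,30,31} = 1⊕0⊕1⊕1⊕1⊕1⊕1⊕1⊕0⊕1⊕1⊕1⊕1⊕0⊕0 = 1
p4 = XOR of data positions {5,6,7,12,13,14,15,20,21,22,23,28,29,30,31} = 0⊕0⊕1⊕0⊕1⊕1⊕1⊕0⊕0⊕1⊕1⊕1⊕1⊕0⊕0 = 0
p8 = XOR of data positions {9,10,11,12,13,14,15,24,25,26,27,28,29,30,31} = 0⊕1⊕1⊕0⊕1⊕1⊕1⊕0⊕0⊕1⊕1⊕1⊕1⊕0⊕0 = 1
p16 = XOR of data positions {17,18,19,20,21,22,23,24,25,26,27,28,29,30,31} = 1⊕1⊕0⊕0⊕0⊕1⊕1⊕0⊕0⊕1⊕1⊕1⊕1⊕0⊕0 = 0
Codeword b1..b31 = 1110001101101110110001100111100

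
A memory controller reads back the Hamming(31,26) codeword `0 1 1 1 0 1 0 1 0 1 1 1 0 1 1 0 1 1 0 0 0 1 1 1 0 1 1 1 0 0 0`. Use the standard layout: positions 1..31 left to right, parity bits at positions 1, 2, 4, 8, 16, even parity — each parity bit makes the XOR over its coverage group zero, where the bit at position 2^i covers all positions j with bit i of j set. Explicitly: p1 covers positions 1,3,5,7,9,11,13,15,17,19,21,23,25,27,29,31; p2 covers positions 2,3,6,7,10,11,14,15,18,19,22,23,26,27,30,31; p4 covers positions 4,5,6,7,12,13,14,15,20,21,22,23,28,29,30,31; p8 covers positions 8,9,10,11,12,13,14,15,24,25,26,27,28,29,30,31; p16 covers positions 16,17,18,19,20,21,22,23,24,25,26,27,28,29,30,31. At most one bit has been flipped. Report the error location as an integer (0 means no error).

0

s1: b1⊕b3⊕b5⊕b7⊕b9⊕b11⊕b13⊕b15⊕b17⊕b19⊕b21⊕b23⊕b25⊕b27⊕b29⊕b31 = 0⊕1⊕0⊕0⊕0⊕1⊕0⊕1⊕1⊕0⊕0⊕1⊕0⊕1⊕0⊕0 = 0
s2: b2⊕b3⊕b6⊕b7⊕b10⊕b11⊕b14⊕b15⊕b18⊕b19⊕b22⊕b23⊕b26⊕b27⊕b30⊕b31 = 1⊕1⊕1⊕0⊕1⊕1⊕1⊕1⊕1⊕0⊕1⊕1⊕1⊕1⊕0⊕0 = 0
s4: b4⊕b5⊕b6⊕b7⊕b12⊕b13⊕b14⊕b15⊕b20⊕b21⊕b22⊕b23⊕b28⊕b29⊕b30⊕b31 = 1⊕0⊕1⊕0⊕1⊕0⊕1⊕1⊕0⊕0⊕1⊕1⊕1⊕0⊕0⊕0 = 0
s8: b8⊕b9⊕b10⊕b11⊕b12⊕b13⊕b14⊕b15⊕b24⊕b25⊕b26⊕b27⊕b28⊕b29⊕b30⊕b31 = 1⊕0⊕1⊕1⊕1⊕0⊕1⊕1⊕1⊕0⊕1⊕1⊕1⊕0⊕0⊕0 = 0
s16: b16⊕b17⊕b18⊕b19⊕b20⊕b21⊕b22⊕b23⊕b24⊕b25⊕b26⊕b27⊕b28⊕b29⊕b30⊕b31 = 0⊕1⊕1⊕0⊕0⊕0⊕1⊕1⊕1⊕0⊕1⊕1⊕1⊕0⊕0⊕0 = 0
Syndrome (s16...s1) = 00000 → position 0 (no error).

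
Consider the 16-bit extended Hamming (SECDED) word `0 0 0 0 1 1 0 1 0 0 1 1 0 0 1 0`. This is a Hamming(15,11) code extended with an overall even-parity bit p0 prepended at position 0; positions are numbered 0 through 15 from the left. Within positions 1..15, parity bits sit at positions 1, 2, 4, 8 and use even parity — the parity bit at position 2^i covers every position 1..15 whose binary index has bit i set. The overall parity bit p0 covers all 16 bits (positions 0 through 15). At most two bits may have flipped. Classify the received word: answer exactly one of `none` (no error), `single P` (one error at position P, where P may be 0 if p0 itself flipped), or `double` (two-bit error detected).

double

s1: b1⊕b3⊕b5⊕b7⊕b9⊕b11⊕b13⊕b15 = 0⊕0⊕1⊕1⊕0⊕1⊕0⊕0 = 1
s2: b2⊕b3⊕b6⊕b7⊕b10⊕b11⊕b14⊕b15 = 0⊕0⊕0⊕1⊕1⊕1⊕1⊕0 = 0
s4: b4⊕b5⊕b6⊕b7⊕b12⊕b13⊕b14⊕b15 = 1⊕1⊕0⊕1⊕0⊕0⊕1⊕0 = 0
s8: b8⊕b9⊕b10⊕b11⊕b12⊕b13⊕b14⊕b15 = 0⊕0⊕1⊕1⊕0⊕0⊕1⊕0 = 1
Syndrome (s8...s1) = 1001 → position 9.
Overall parity (XOR of all 16 bits, including p0): 0⊕0⊕0⊕0⊕1⊕1⊕0⊕1⊕0⊕0⊕1⊕1⊕0⊕0⊕1⊕0 = 0
Overall=0, syndrome position=9 → double-bit error detected (uncorrectable).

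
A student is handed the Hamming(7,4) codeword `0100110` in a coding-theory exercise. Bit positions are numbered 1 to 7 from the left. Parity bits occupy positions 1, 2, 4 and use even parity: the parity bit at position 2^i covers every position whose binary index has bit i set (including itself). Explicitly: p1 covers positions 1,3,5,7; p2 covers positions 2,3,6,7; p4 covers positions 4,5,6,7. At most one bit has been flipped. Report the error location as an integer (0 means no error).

1

s1: b1⊕b3⊕b5⊕b7 = 0⊕0⊕1⊕0 = 1
s2: b2⊕b3⊕b6⊕b7 = 1⊕0⊕1⊕0 = 0
s4: b4⊕b5⊕b6⊕b7 = 0⊕1⊕1⊕0 = 0
Syndrome (s4...s1) = 001 → position 1.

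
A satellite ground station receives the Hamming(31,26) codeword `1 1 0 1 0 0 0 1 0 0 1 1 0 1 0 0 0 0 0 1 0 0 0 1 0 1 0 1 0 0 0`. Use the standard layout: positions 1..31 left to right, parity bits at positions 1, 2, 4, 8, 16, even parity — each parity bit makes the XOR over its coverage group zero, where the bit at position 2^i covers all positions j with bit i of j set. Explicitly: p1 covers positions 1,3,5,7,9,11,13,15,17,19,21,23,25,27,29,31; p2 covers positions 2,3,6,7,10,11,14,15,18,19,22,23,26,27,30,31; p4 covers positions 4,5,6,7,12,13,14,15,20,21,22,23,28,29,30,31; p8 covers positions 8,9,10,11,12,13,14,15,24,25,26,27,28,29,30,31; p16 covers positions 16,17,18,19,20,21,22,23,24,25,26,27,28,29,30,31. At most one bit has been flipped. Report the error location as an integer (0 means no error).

12

s1: b1⊕b3⊕b5⊕b7⊕b9⊕b11⊕b13⊕b15⊕b17⊕b19⊕b21⊕b23⊕b25⊕b27⊕b29⊕b31 = 1⊕0⊕0⊕0⊕0⊕1⊕0⊕0⊕0⊕0⊕0⊕0⊕0⊕0⊕0⊕0 = 0
s2: b2⊕b3⊕b6⊕b7⊕b10⊕b11⊕b14⊕b15⊕b18⊕b19⊕b22⊕b23⊕b26⊕b27⊕b30⊕b31 = 1⊕0⊕0⊕0⊕0⊕1⊕1⊕0⊕0⊕0⊕0⊕0⊕1⊕0⊕0⊕0 = 0
s4: b4⊕b5⊕b6⊕b7⊕b12⊕b13⊕b14⊕b15⊕b20⊕b21⊕b22⊕b23⊕b28⊕b29⊕b30⊕b31 = 1⊕0⊕0⊕0⊕1⊕0⊕1⊕0⊕1⊕0⊕0⊕0⊕1⊕0⊕0⊕0 = 1
s8: b8⊕b9⊕b10⊕b11⊕b12⊕b13⊕b14⊕b15⊕b24⊕b25⊕b26⊕b27⊕b28⊕b29⊕b30⊕b31 = 1⊕0⊕0⊕1⊕1⊕0⊕1⊕0⊕1⊕0⊕1⊕0⊕1⊕0⊕0⊕0 = 1
s16: b16⊕b17⊕b18⊕b19⊕b20⊕b21⊕b22⊕b23⊕b24⊕b25⊕b26⊕b27⊕b28⊕b29⊕b30⊕b31 = 0⊕0⊕0⊕0⊕1⊕0⊕0⊕0⊕1⊕0⊕1⊕0⊕1⊕0⊕0⊕0 = 0
Syndrome (s16...s1) = 01100 → position 12.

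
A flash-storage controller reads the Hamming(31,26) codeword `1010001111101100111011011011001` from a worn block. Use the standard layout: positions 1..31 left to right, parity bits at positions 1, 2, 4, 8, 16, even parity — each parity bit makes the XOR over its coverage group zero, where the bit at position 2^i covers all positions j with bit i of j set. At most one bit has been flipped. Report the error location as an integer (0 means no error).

s1: b1⊕b3⊕b5⊕b7⊕b9⊕b11⊕b13⊕b15⊕b17⊕b19⊕b21⊕b23⊕b25⊕b27⊕b29⊕b31 = 1⊕1⊕0⊕1⊕1⊕1⊕1⊕0⊕1⊕1⊕1⊕0⊕1⊕1⊕0⊕1 = 0
s2: b2⊕b3⊕b6⊕b7⊕b10⊕b11⊕b14⊕b15⊕b18⊕b19⊕b22⊕b23⊕b26⊕b27⊕b30⊕b31 = 0⊕1⊕0⊕1⊕1⊕1⊕1⊕0⊕1⊕1⊕1⊕0⊕0⊕1⊕0⊕1 = 0
s4: b4⊕b5⊕b6⊕b7⊕b12⊕b13⊕b14⊕b15⊕b20⊕b21⊕b22⊕b23⊕b28⊕b29⊕b30⊕b31 = 0⊕0⊕0⊕1⊕0⊕1⊕1⊕0⊕0⊕1⊕1⊕0⊕1⊕0⊕0⊕1 = 1
s8: b8⊕b9⊕b10⊕b11⊕b12⊕b13⊕b14⊕b15⊕b24⊕b25⊕b26⊕b27⊕b28⊕b29⊕b30⊕b31 = 1⊕1⊕1⊕1⊕0⊕1⊕1⊕0⊕1⊕1⊕0⊕1⊕1⊕0⊕0⊕1 = 1
s16: b16⊕b17⊕b18⊕b19⊕b20⊕b21⊕b22⊕b23⊕b24⊕b25⊕b26⊕b27⊕b28⊕b29⊕b30⊕b31 = 0⊕1⊕1⊕1⊕0⊕1⊕1⊕0⊕1⊕1⊕0⊕1⊕1⊕0⊕0⊕1 = 0
Syndrome (s16...s1) = 01100 → position 12.

12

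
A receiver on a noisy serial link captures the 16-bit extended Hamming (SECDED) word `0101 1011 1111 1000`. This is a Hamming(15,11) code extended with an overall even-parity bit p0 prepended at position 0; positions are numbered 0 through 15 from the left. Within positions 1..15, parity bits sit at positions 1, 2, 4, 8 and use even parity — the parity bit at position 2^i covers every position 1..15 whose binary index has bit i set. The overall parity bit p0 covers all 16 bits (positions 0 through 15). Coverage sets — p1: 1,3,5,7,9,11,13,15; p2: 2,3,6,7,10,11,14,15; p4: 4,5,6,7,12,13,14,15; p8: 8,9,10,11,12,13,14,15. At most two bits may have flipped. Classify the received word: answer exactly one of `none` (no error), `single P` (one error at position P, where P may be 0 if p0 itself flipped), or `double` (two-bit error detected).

double

s1: b1⊕b3⊕b5⊕b7⊕b9⊕b11⊕b13⊕b15 = 1⊕1⊕0⊕1⊕1⊕1⊕0⊕0 = 1
s2: b2⊕b3⊕b6⊕b7⊕b10⊕b11⊕b14⊕b15 = 0⊕1⊕1⊕1⊕1⊕1⊕0⊕0 = 1
s4: b4⊕b5⊕b6⊕b7⊕b12⊕b13⊕b14⊕b15 = 1⊕0⊕1⊕1⊕1⊕0⊕0⊕0 = 0
s8: b8⊕b9⊕b10⊕b11⊕b12⊕b13⊕b14⊕b15 = 1⊕1⊕1⊕1⊕1⊕0⊕0⊕0 = 1
Syndrome (s8...s1) = 1011 → position 11.
Overall parity (XOR of all 16 bits, including p0): 0⊕1⊕0⊕1⊕1⊕0⊕1⊕1⊕1⊕1⊕1⊕1⊕1⊕0⊕0⊕0 = 0
Overall=0, syndrome position=11 → double-bit error detected (uncorrectable).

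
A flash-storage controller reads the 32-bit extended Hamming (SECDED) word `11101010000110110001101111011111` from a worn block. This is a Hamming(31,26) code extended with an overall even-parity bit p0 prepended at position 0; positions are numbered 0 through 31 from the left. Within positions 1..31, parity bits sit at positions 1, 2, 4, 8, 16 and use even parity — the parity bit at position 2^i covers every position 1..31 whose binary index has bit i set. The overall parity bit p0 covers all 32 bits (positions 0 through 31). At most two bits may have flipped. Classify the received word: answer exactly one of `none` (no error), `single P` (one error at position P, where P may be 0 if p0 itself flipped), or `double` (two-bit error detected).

double

s1: b1⊕b3⊕b5⊕b7⊕b9⊕b11⊕b13⊕b15⊕b17⊕b19⊕b21⊕b23⊕b25⊕b27⊕b29⊕b31 = 1⊕0⊕0⊕0⊕0⊕1⊕0⊕1⊕0⊕1⊕0⊕1⊕1⊕1⊕1⊕1 = 1
s2: b2⊕b3⊕b6⊕b7⊕b10⊕b11⊕b14⊕b15⊕b18⊕b19⊕b22⊕b23⊕b26⊕b27⊕b30⊕b31 = 1⊕0⊕1⊕0⊕0⊕1⊕1⊕1⊕0⊕1⊕1⊕1⊕0⊕1⊕1⊕1 = 1
s4: b4⊕b5⊕b6⊕b7⊕b12⊕b13⊕b14⊕b15⊕b20⊕b21⊕b22⊕b23⊕b28⊕b29⊕b30⊕b31 = 1⊕0⊕1⊕0⊕1⊕0⊕1⊕1⊕1⊕0⊕1⊕1⊕1⊕1⊕1⊕1 = 0
s8: b8⊕b9⊕b10⊕b11⊕b12⊕b13⊕b14⊕b15⊕b24⊕b25⊕b26⊕b27⊕b28⊕b29⊕b30⊕b31 = 0⊕0⊕0⊕1⊕1⊕0⊕1⊕1⊕1⊕1⊕0⊕1⊕1⊕1⊕1⊕1 = 1
s16: b16⊕b17⊕b18⊕b19⊕b20⊕b21⊕b22⊕b23⊕b24⊕b25⊕b26⊕b27⊕b28⊕b29⊕b30⊕b31 = 0⊕0⊕0⊕1⊕1⊕0⊕1⊕1⊕1⊕1⊕0⊕1⊕1⊕1⊕1⊕1 = 1
Syndrome (s16...s1) = 11011 → position 27.
Overall parity (XOR of all 32 bits, including p0): 1⊕1⊕1⊕0⊕1⊕0⊕1⊕0⊕0⊕0⊕0⊕1⊕1⊕0⊕1⊕1⊕0⊕0⊕0⊕1⊕1⊕0⊕1⊕1⊕1⊕1⊕0⊕1⊕1⊕1⊕1⊕1 = 0
Overall=0, syndrome position=27 → double-bit error detected (uncorrectable).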